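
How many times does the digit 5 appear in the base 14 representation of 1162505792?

1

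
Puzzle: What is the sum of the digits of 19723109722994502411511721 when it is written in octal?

83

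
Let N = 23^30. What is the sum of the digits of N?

199

23^30 = 71094348791151363024389554286420996798449
Sum of its 41 digits: 199.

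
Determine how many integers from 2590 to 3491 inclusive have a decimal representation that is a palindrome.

The integers in [2590, 3491] that have a decimal representation that is a palindrome: 2662, 2772, 2882, 2992, 3003, 3113, 3223, 3333, 3443.
9 qualify.

9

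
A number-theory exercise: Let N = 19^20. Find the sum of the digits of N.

136

19^20 = 37589973457545958193355601
Sum of its 26 digits: 136.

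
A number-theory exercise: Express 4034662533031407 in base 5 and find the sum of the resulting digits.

43

4034662533031407 in base 5 is 13212312402331424001112.
Digit sum: 1+3+2+1+2+3+1+2+4+0+2+3+3+1+4+2+4+0+0+1+1+1+2 = 43.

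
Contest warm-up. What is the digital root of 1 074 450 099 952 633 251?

3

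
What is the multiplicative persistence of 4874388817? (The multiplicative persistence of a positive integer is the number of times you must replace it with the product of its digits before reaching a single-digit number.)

5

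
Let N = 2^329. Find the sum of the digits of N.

455

2^329 = 1093625362391505962186251113558810682676584715446606218212885303204976499599687961611756588511526912
Sum of its 100 digits: 455.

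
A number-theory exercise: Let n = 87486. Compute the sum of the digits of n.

8+7+4+8+6 = 33

33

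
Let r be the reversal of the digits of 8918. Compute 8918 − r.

720

Reverse of 8918 is 8198.
8918 − 8198 = 720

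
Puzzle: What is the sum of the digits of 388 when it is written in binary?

3

388 in base 2 is 110000100.
Digit sum: 1+1+0+0+0+0+1+0+0 = 3.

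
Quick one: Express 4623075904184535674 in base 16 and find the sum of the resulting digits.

4623075904184535674 in base 16 is 4028770A6E964A7A.
Digit sum: 4+0+2+8+7+7+0+10+6+14+9+6+4+10+7+10 = 104.

104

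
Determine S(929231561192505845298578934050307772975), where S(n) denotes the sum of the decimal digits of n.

9+2+9+2+3+1+5+6+1+1+9+2+5+0+5+8+4+5+2+9+8+5+7+8+9+3+4+0+5+0+3+0+7+7+7+2+9+7+5 = 184

184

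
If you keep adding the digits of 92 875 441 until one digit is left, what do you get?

4

9+2+8+7+5+4+4+1 = 40
4+0 = 4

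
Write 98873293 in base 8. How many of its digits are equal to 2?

1

98873293 in base 8 is 571127715.
The digit 2 appears 1 time.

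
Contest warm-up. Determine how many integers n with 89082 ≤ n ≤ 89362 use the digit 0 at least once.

72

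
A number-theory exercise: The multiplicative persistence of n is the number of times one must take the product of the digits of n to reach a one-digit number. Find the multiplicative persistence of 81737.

3

81737 → 1176 → 42 → 8 (3 steps)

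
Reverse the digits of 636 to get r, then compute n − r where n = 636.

Reverse of 636 is 636.
636 − 636 = 0

0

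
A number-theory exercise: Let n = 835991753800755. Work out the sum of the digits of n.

75

8+3+5+9+9+1+7+5+3+8+0+0+7+5+5 = 75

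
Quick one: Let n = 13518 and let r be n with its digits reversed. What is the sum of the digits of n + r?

Reversal of 13518 is 81531; 13518 + 81531 = 95049.
Digit sum of 95049: 9+5+0+4+9 = 27.

27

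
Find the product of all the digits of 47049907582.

4×7×0×4×9×9×0×7×5×8×2 = 0

0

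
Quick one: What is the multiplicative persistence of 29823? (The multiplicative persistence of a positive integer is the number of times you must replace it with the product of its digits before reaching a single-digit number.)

29823 → 864 → 192 → 18 → 8 (4 steps)

4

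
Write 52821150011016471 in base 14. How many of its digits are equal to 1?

2

52821150011016471 in base 14 is 4A7993431214C87.
The digit 1 appears 2 times.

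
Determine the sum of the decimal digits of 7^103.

331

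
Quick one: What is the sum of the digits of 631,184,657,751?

6+3+1+1+8+4+6+5+7+7+5+1 = 54

54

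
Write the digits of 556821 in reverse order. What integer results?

Reversing 556821 gives 128655.

128655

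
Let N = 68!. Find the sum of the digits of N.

342

68! = 2480035542436830599600990418569171581047399201355367672371710738018221445712183296000000000000000
Sum of its 97 digits: 342.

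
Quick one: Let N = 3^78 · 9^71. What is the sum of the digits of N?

3^78 · 9^71 = 926138713099787670959935798024513966701772293499227988263405269197039529170894882252068039219702299428401
Sum of its 105 digits: 513.

513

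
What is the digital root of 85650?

6

8+5+6+5+0 = 24
2+4 = 6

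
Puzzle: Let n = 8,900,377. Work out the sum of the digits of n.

8+9+0+0+3+7+7 = 34

34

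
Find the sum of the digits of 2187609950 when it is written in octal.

2187609950 in base 8 is 20231043536.
Digit sum: 2+0+2+3+1+0+4+3+5+3+6 = 29.

29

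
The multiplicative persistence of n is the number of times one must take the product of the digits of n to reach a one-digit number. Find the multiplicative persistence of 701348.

701348 → 0 (1 step)

1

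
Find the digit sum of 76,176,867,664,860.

78

7+6+1+7+6+8+6+7+6+6+4+8+6+0 = 78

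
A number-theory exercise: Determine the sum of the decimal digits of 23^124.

769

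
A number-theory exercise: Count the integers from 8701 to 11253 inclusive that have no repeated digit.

952

The integers in [8701, 11253] that have no repeated digit: 8701, 8702, 8703, 8704, 8705, 8706, …, 10986, 10987.
952 qualify.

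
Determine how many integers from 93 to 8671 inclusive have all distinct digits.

4562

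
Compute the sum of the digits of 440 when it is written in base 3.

8

440 in base 3 is 121022.
Digit sum: 1+2+1+0+2+2 = 8.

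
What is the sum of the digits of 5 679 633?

5+6+7+9+6+3+3 = 39

39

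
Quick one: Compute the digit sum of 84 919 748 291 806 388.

8+4+9+1+9+7+4+8+2+9+1+8+0+6+3+8+8 = 95

95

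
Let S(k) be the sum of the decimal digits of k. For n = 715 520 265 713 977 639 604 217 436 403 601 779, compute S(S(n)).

11

First digit sum: 155.
1+5+5 = 11.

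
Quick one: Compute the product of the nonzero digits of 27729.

1764

2×7×7×2×9 = 1764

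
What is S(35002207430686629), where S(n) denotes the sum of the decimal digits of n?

63

3+5+0+0+2+2+0+7+4+3+0+6+8+6+6+2+9 = 63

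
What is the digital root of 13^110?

7

The digital root of n equals n mod 9 (or 9 when 9 | n), so we need 13^110 mod 9.
13^110 ≡ 7 (mod 9), so the digital root is 7.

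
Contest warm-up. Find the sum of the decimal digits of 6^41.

6^41 = 80204967233062404407033075859456
Sum of its 32 digits: 126.

126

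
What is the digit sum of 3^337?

774

3^337 = 61640029873696844587354495248467655238959604866138307074477812999899122146583802168656575797599660327192763477246946112810148535313507889074737242512454360455363
Sum of its 161 digits: 774.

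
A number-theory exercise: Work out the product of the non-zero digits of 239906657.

2×3×9×9×6×6×5×7 = 612360

612360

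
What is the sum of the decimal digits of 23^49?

23^49 = 5304738315342148305325700564919212656132041732898221764838321536663
Sum of its 67 digits: 266.

266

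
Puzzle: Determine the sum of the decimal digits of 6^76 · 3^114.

540

6^76 · 3^114 = 339874097362865905474178881541763052623782678628365186105437823688048166780690887140668819334145064429239417176064
Sum of its 114 digits: 540.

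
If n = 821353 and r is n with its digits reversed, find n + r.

1174481

Reverse of 821353 is 353128.
821353 + 353128 = 1174481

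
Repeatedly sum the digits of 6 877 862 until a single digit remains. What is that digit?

6+8+7+7+8+6+2 = 44
4+4 = 8

8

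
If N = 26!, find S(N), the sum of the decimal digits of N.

81

26! = 403291461126605635584000000
Sum of its 27 digits: 81.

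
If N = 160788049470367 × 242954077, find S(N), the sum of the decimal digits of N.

82

160788049470367 × 242954077 = 39064112151703353336259
Sum of its 23 digits: 82.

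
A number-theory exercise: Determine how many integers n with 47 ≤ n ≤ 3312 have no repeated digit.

The integers in [47, 3312] that have no repeated digit: 47, 48, 49, 50, 51, 52, …, 3297, 3298.
1872 qualify.

1872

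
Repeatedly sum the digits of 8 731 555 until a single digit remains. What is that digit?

8+7+3+1+5+5+5 = 34
3+4 = 7
(Equivalently, 8 731 555 mod 9 = 7.)

7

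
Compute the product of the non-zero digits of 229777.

2×2×9×7×7×7 = 12348

12348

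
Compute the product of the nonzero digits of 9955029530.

9×9×5×5×2×9×5×3 = 546750

546750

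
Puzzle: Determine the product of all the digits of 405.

4×0×5 = 0

0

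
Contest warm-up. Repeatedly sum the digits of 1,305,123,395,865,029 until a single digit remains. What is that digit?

1+3+0+5+1+2+3+3+9+5+8+6+5+0+2+9 = 62
6+2 = 8

8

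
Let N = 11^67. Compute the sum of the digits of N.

326

11^67 = 5933485776103976088902320649515259089061404869973722058349047253726771
Sum of its 70 digits: 326.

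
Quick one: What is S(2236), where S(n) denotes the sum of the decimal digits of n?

13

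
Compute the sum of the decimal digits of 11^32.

139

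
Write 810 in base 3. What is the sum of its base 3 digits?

2

810 in base 3 is 1010000.
Digit sum: 1+0+1+0+0+0+0 = 2.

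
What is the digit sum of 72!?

72! = 61234458376886086861524070385274672740778091784697328983823014963978384987221689274204160000000000000000
Sum of its 104 digits: 432.

432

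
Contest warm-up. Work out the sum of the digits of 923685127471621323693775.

9+2+3+6+8+5+1+2+7+4+7+1+6+2+1+3+2+3+6+9+3+7+7+5 = 109

109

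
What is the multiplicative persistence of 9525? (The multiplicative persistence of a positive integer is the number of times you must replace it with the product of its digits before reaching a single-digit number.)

2

9525 → 450 → 0 (2 steps)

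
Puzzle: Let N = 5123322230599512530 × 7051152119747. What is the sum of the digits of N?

130

5123322230599512530 × 7051152119747 = 36125324406438681122534386929910
Sum of its 32 digits: 130.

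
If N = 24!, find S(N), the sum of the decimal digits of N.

24! = 620448401733239439360000
Sum of its 24 digits: 81.

81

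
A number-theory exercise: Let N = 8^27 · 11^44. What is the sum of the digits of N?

8^27 · 11^44 = 16021670496567266044103168821659187777235779972817246463241538798354432
Sum of its 71 digits: 329.

329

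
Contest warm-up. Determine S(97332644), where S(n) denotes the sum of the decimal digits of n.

38

9+7+3+3+2+6+4+4 = 38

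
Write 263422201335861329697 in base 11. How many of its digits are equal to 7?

263422201335861329697 in base 11 is 434191A9461A81078281.
The digit 7 appears 1 time.

1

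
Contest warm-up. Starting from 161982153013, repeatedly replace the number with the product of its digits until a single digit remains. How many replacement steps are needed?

161982153013 → 0 (1 step)

1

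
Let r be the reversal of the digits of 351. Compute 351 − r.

198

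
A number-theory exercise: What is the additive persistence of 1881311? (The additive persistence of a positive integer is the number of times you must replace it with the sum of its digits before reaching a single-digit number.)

1881311 → 23 → 5 (2 steps)

2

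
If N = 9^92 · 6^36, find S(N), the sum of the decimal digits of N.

9^92 · 6^36 = 63643767749169837301070930860399182292469519773089561773427159436725775324931704229222448909047467758415708617179136
Sum of its 116 digits: 549.

549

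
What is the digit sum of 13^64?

301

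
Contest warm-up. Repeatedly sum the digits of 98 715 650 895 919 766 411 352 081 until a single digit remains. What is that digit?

9

9+8+7+1+5+6+5+0+8+9+5+9+1+9+7+6+6+4+1+1+3+5+2+0+8+1 = 126
1+2+6 = 9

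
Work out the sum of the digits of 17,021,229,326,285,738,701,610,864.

101

1+7+0+2+1+2+2+9+3+2+6+2+8+5+7+3+8+7+0+1+6+1+0+8+6+4 = 101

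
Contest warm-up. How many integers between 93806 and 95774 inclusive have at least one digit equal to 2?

539

The integers in [93806, 95774] that have at least one digit equal to 2: 93812, 93820, 93821, 93822, 93823, 93824, …, 95762, 95772.
539 qualify.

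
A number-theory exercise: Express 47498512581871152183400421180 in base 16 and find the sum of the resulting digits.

47498512581871152183400421180 in base 16 is 9979D9468E03573584D7573C.
Digit sum: 9+9+7+9+13+9+4+6+8+14+0+3+5+7+3+5+8+4+13+7+5+7+3+12 = 170.

170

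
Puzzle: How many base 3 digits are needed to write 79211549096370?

79211549096370 in base 3 is 101101110112212001101011111100, which has 30 digits.

30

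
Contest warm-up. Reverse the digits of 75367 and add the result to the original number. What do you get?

151724

Reverse of 75367 is 76357.
75367 + 76357 = 151724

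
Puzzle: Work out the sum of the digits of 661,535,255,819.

56

6+6+1+5+3+5+2+5+5+8+1+9 = 56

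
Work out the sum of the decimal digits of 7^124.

502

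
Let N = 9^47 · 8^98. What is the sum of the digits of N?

594

9^47 · 8^98 = 22501769357106900420552595323813325920352256878437556588548561720900656805404408334344591918313641819077543038544889635296913964138496
Sum of its 134 digits: 594.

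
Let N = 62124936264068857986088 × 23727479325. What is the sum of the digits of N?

132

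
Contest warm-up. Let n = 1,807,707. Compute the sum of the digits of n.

1+8+0+7+7+0+7 = 30

30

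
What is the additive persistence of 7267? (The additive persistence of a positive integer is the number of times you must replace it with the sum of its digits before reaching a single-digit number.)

2

7267 → 22 → 4 (2 steps)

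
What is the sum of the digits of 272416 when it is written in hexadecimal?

16

272416 in base 16 is 42820.
Digit sum: 4+2+8+2+0 = 16.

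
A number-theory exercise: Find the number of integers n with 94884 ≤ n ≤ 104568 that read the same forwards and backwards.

The integers in [94884, 104568] that read the same forwards and backwards: 94949, 95059, 95159, 95259, 95359, 95459, …, 103301, 104401.
56 qualify.

56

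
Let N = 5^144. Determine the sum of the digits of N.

460

5^144 = 44841550858394146269559346665277316200968382140048504696226185084473314645947539247572422027587890625
Sum of its 101 digits: 460.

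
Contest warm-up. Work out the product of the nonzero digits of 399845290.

3×9×9×8×4×5×2×9 = 699840

699840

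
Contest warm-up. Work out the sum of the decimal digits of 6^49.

6^49 = 134713546244127343440523266742756048896
Sum of its 39 digits: 162.

162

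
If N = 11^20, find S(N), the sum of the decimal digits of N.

94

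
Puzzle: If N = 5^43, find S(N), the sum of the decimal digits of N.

149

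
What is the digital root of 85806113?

5

8+5+8+0+6+1+1+3 = 32
3+2 = 5
(Equivalently, 85806113 mod 9 = 5.)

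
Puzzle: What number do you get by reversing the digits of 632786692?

Reversing 632786692 gives 296687236.

296687236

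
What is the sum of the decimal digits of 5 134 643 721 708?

5+1+3+4+6+4+3+7+2+1+7+0+8 = 51

51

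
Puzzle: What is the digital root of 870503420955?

3

8+7+0+5+0+3+4+2+0+9+5+5 = 48
4+8 = 12
1+2 = 3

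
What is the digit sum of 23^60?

316

23^60 = 5054406430037885272981046135356839275715416508617402090310185410509132307928805601
Sum of its 82 digits: 316.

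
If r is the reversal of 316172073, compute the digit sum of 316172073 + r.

Reversal of 316172073 is 370271613; 316172073 + 370271613 = 686443686.
Digit sum of 686443686: 6+8+6+4+4+3+6+8+6 = 51.

51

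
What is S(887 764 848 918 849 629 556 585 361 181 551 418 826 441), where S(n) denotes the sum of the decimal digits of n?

8+8+7+7+6+4+8+4+8+9+1+8+8+4+9+6+2+9+5+5+6+5+8+5+3+6+1+1+8+1+5+5+1+4+1+8+8+2+6+4+4+1 = 219

219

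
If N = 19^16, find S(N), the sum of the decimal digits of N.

91

19^16 = 288441413567621167681
Sum of its 21 digits: 91.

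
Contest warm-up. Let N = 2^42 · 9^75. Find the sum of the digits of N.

423

2^42 · 9^75 = 1627226565757394698157124947164823333369702903559767067684947321835742966866191056896
Sum of its 85 digits: 423.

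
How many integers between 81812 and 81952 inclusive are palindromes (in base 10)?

2

The integers in [81812, 81952] that are palindromes (in base 10): 81818, 81918.
2 qualify.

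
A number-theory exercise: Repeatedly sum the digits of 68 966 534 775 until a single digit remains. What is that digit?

3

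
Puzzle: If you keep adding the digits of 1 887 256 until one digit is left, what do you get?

1

1+8+8+7+2+5+6 = 37
3+7 = 10
1+0 = 1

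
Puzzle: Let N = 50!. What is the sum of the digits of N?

50! = 30414093201713378043612608166064768844377641568960512000000000000
Sum of its 65 digits: 216.

216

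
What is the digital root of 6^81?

The digital root of n equals n mod 9 (or 9 when 9 | n), so we need 6^81 mod 9.
6^81 ≡ 0 (mod 9), so the digital root is 9.

9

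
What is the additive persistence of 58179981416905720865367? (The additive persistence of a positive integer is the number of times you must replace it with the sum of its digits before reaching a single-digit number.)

58179981416905720865367 → 117 → 9 (2 steps)

2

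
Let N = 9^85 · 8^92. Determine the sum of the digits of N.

9^85 · 8^92 = 156636188103267065895810228788806847382957597074377497245531350153144820859292755768101792980120307081802925291014489818246801746722294011246088542689196217376702464
Sum of its 165 digits: 738.

738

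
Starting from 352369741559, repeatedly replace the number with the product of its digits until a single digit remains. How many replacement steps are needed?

2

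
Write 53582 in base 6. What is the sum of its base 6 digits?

12

53582 in base 6 is 1052022.
Digit sum: 1+0+5+2+0+2+2 = 12.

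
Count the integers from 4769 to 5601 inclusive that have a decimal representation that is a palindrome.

9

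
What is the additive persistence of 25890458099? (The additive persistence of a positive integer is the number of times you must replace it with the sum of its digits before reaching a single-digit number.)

3

25890458099 → 59 → 14 → 5 (3 steps)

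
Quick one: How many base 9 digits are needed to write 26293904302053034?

26293904302053034 in base 9 is 151632880856865181, which has 18 digits.

18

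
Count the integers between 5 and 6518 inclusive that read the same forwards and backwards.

The integers in [5, 6518] that read the same forwards and backwards: 5, 6, 7, 8, 9, 11, …, 6336, 6446.
159 qualify.

159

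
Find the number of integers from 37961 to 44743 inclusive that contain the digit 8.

2505

The integers in [37961, 44743] that contain the digit 8: 37968, 37978, 37980, 37981, 37982, 37983, …, 44728, 44738.
2505 qualify.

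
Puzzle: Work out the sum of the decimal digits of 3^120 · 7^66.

3^120 · 7^66 = 107404185825802052713451132690874861705735151549813978468689292214171230506236513727833307711557846110633257135249
Sum of its 114 digits: 468.

468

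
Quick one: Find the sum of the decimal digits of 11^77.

11^77 = 153899339938802847342210814700727379821510132674077624739758935683724239067693371
Sum of its 81 digits: 374.

374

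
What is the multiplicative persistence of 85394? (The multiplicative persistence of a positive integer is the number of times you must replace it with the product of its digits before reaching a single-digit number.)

2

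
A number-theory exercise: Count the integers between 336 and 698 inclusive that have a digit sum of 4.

1

The integers in [336, 698] that have a digit sum of 4: 400.
1 qualifies.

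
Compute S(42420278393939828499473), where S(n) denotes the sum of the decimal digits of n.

119

4+2+4+2+0+2+7+8+3+9+3+9+3+9+8+2+8+4+9+9+4+7+3 = 119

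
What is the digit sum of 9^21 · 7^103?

9^21 · 7^103 = 121392210468097854901719919077217395154820647259943427423020920739802704783856724402556118590840054796428687
Sum of its 108 digits: 477.

477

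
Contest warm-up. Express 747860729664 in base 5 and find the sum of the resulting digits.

747860729664 in base 5 is 44223104321322124.
Digit sum: 4+4+2+2+3+1+0+4+3+2+1+3+2+2+1+2+4 = 40.

40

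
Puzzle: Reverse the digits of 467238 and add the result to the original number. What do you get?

1300002

Reverse of 467238 is 832764.
467238 + 832764 = 1300002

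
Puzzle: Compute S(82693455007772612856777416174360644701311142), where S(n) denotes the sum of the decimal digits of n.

8+2+6+9+3+4+5+5+0+0+7+7+7+2+6+1+2+8+5+6+7+7+7+4+1+6+1+7+4+3+6+0+6+4+4+7+0+1+3+1+1+1+4+2 = 180

180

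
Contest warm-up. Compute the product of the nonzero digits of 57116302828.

161280

5×7×1×1×6×3×2×8×2×8 = 161280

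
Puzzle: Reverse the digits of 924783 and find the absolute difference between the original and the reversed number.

Reverse of 924783 is 387429.
|924783 − 387429| = 537354

537354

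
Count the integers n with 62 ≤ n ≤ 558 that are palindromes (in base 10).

50

The integers in [62, 558] that are palindromes (in base 10): 66, 77, 88, 99, 101, 111, …, 545, 555.
50 qualify.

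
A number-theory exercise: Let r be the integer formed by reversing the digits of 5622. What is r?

Reversing 5622 gives 2265.

2265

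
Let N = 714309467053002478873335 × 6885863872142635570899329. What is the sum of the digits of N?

207

714309467053002478873335 × 6885863872142635570899329 = 4918637752709730017032241188133940761848627492215
Sum of its 49 digits: 207.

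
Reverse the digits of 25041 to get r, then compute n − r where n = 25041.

10989

Reverse of 25041 is 14052.
25041 − 14052 = 10989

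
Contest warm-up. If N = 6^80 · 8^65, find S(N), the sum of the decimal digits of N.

6^80 · 8^65 = 8973237965610911046580183556829226348352319537401700192980803511819361564735496319895160889323924408497185993572239802368
Sum of its 121 digits: 558.

558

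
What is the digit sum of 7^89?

7^89 = 1635782513474434908477160959077878011007714974754996979744938053160034289607
Sum of its 76 digits: 364.

364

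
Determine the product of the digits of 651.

6×5×1 = 30

30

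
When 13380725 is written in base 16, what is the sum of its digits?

50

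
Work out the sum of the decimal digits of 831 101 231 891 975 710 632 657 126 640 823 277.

144

8+3+1+1+0+1+2+3+1+8+9+1+9+7+5+7+1+0+6+3+2+6+5+7+1+2+6+6+4+0+8+2+3+2+7+7 = 144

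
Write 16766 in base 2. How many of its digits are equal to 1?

8

16766 in base 2 is 100000101111110.
The digit 1 appears 8 times.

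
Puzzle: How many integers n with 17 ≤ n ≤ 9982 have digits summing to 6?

The integers in [17, 9982] that have digits summing to 6: 24, 33, 42, 51, 60, 105, …, 5100, 6000.
82 qualify.

82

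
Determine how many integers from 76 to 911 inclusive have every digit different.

606

The integers in [76, 911] that have every digit different: 76, 78, 79, 80, 81, 82, …, 908, 910.
606 qualify.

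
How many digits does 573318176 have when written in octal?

573318176 in base 8 is 4213022040, which has 10 digits.

10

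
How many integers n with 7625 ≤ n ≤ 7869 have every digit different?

87

The integers in [7625, 7869] that have every digit different: 7625, 7628, 7629, 7630, 7631, 7632, …, 7865, 7869.
87 qualify.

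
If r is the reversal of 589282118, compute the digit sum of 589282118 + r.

Reversal of 589282118 is 811282985; 589282118 + 811282985 = 1400565103.
Digit sum of 1400565103: 1+4+0+0+5+6+5+1+0+3 = 25.

25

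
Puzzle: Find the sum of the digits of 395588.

3+9+5+5+8+8 = 38

38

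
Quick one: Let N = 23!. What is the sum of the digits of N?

99

23! = 25852016738884976640000
Sum of its 23 digits: 99.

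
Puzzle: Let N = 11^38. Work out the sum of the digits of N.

184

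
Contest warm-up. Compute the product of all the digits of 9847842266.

9289728

9×8×4×7×8×4×2×2×6×6 = 9289728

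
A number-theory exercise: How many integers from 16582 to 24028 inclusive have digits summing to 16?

The integers in [16582, 24028] that have digits summing to 16: 16603, 16612, 16621, 16630, 16702, 16711, …, 24019, 24028.
413 qualify.

413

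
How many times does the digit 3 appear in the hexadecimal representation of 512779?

1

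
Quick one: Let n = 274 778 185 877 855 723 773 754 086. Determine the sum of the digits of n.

2+7+4+7+7+8+1+8+5+8+7+7+8+5+5+7+2+3+7+7+3+7+5+4+0+8+6 = 148

148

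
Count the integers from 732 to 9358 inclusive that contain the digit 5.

The integers in [732, 9358] that contain the digit 5: 735, 745, 750, 751, 752, 753, …, 9357, 9358.
3022 qualify.

3022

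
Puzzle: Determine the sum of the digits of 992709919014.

60

9+9+2+7+0+9+9+1+9+0+1+4 = 60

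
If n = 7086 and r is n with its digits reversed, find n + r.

13893

Reverse of 7086 is 6807.
7086 + 6807 = 13893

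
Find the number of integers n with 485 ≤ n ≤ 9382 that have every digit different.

The integers in [485, 9382] that have every digit different: 485, 486, 487, 489, 490, 491, …, 9381, 9382.
4624 qualify.

4624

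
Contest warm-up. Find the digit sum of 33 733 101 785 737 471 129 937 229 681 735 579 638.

182

3+3+7+3+3+1+0+1+7+8+5+7+3+7+4+7+1+1+2+9+9+3+7+2+2+9+6+8+1+7+3+5+5+7+9+6+3+8 = 182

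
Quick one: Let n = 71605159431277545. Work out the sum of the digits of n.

7+1+6+0+5+1+5+9+4+3+1+2+7+7+5+4+5 = 72

72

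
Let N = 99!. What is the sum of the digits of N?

648

99! = 933262154439441526816992388562667004907159682643816214685929638952175999932299156089414639761565182862536979208272237582511852109168640000000000000000000000
Sum of its 156 digits: 648.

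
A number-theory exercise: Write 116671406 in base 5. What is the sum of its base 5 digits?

26

116671406 in base 5 is 214331441111.
Digit sum: 2+1+4+3+3+1+4+4+1+1+1+1 = 26.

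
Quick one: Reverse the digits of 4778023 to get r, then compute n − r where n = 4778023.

Reverse of 4778023 is 3208774.
4778023 − 3208774 = 1569249

1569249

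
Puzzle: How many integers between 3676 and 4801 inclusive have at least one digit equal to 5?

292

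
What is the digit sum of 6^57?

198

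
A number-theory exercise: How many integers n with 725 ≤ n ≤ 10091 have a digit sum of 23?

The integers in [725, 10091] that have a digit sum of 23: 779, 788, 797, 869, 878, 887, …, 9941, 9950.
477 qualify.

477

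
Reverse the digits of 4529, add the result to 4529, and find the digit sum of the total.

Reversal of 4529 is 9254; 4529 + 9254 = 13783.
Digit sum of 13783: 1+3+7+8+3 = 22.

22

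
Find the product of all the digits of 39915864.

3×9×9×1×5×8×6×4 = 233280

233280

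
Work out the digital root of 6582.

6+5+8+2 = 21
2+1 = 3

3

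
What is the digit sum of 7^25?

97

7^25 = 1341068619663964900807
Sum of its 22 digits: 97.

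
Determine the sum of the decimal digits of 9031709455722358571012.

86

9+0+3+1+7+0+9+4+5+5+7+2+2+3+5+8+5+7+1+0+1+2 = 86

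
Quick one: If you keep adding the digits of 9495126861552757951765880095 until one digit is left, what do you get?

1

9+4+9+5+1+2+6+8+6+1+5+5+2+7+5+7+9+5+1+7+6+5+8+8+0+0+9+5 = 145
1+4+5 = 10
1+0 = 1
(Equivalently, 9495126861552757951765880095 mod 9 = 1.)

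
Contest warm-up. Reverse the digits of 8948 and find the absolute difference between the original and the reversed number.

Reverse of 8948 is 8498.
|8948 − 8498| = 450

450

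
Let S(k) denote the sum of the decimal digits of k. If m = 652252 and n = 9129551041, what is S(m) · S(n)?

S(652252) = 6+5+2+2+5+2 = 22.
S(9129551041) = 9+1+2+9+5+5+1+0+4+1 = 37.
22 · 37 = 814.

814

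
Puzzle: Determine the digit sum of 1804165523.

1+8+0+4+1+6+5+5+2+3 = 35

35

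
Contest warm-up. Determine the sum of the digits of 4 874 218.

34

4+8+7+4+2+1+8 = 34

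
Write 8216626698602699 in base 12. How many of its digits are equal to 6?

8216626698602699 in base 12 is 64967137460014B.
The digit 6 appears 3 times.

3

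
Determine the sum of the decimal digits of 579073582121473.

64

5+7+9+0+7+3+5+8+2+1+2+1+4+7+3 = 64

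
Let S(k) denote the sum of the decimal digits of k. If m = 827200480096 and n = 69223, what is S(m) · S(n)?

1012

S(827200480096) = 8+2+7+2+0+0+4+8+0+0+9+6 = 46.
S(69223) = 6+9+2+2+3 = 22.
46 · 22 = 1012.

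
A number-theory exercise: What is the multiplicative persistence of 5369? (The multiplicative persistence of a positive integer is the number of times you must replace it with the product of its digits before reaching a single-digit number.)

2

5369 → 810 → 0 (2 steps)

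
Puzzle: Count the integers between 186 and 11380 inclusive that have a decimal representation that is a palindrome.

185

The integers in [186, 11380] that have a decimal representation that is a palindrome: 191, 202, 212, 222, 232, 242, …, 11211, 11311.
185 qualify.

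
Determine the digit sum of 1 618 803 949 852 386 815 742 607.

121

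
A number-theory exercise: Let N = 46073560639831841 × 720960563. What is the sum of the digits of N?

46073560639831841 × 720960563 = 33217220218307804312686483
Sum of its 26 digits: 94.

94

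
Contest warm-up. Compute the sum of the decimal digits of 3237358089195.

3+2+3+7+3+5+8+0+8+9+1+9+5 = 63

63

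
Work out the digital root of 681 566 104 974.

3

6+8+1+5+6+6+1+0+4+9+7+4 = 57
5+7 = 12
1+2 = 3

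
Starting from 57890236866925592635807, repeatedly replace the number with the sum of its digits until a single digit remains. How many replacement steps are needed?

57890236866925592635807 → 121 → 4 (2 steps)

2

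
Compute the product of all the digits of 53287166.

5×3×2×8×7×1×6×6 = 60480

60480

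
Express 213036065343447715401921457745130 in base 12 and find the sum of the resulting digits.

213036065343447715401921457745130 in base 12 is A9299126362252A2A9739080A94176.
Digit sum: 10+9+2+9+9+1+2+6+3+6+2+2+5+2+10+2+10+9+7+3+9+0+8+0+10+9+4+1+7+6 = 163.

163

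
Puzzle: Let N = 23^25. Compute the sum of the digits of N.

23^25 = 11045767571919545466173812409689943
Sum of its 35 digits: 167.

167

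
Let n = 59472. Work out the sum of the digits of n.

27

5+9+4+7+2 = 27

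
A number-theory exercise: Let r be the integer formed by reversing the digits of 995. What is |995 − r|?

396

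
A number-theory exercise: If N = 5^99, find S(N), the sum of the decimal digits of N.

5^99 = 1577721810442023610823457130565572459346412870218046009540557861328125
Sum of its 70 digits: 269.

269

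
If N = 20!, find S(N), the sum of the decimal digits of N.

20! = 2432902008176640000
Sum of its 19 digits: 54.

54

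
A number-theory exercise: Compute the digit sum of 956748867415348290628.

9+5+6+7+4+8+8+6+7+4+1+5+3+4+8+2+9+0+6+2+8 = 112

112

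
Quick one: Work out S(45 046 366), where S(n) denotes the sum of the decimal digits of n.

4+5+0+4+6+3+6+6 = 34

34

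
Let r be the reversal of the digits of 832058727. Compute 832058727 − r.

Reverse of 832058727 is 727850238.
832058727 − 727850238 = 104208489

104208489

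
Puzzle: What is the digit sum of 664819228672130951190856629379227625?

6+6+4+8+1+9+2+2+8+6+7+2+1+3+0+9+5+1+1+9+0+8+5+6+6+2+9+3+7+9+2+2+7+6+2+5 = 169

169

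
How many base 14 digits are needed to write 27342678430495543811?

27342678430495543811 in base 14 is C7A8DD7B2B8606523, which has 17 digits.

17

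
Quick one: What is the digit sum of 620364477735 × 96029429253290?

126

620364477735 × 96029429253290 = 59573246725907381880498150
Sum of its 26 digits: 126.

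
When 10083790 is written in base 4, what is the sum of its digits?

10083790 in base 4 is 212131313032.
Digit sum: 2+1+2+1+3+1+3+1+3+0+3+2 = 22.

22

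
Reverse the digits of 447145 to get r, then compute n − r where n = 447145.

-94599

Reverse of 447145 is 541744.
447145 − 541744 = -94599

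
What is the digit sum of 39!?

39! = 20397882081197443358640281739902897356800000000
Sum of its 47 digits: 189.

189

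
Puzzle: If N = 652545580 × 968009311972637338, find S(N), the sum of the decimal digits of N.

652545580 × 968009311972637338 = 631670197926585575854866040
Sum of its 27 digits: 133.

133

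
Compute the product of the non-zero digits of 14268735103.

120960

1×4×2×6×8×7×3×5×1×3 = 120960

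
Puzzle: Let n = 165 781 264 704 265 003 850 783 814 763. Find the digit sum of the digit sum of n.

First digit sum: 127.
1+2+7 = 10.

10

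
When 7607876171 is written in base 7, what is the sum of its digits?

35

7607876171 in base 7 is 356346611000.
Digit sum: 3+5+6+3+4+6+6+1+1+0+0+0 = 35.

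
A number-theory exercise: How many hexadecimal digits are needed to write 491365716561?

10

491365716561 in base 16 is 7267ADD251, which has 10 digits.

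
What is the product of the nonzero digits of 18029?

1×8×2×9 = 144

144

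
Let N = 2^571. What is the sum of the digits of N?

803

2^571 = 7729075046034516689390703781863974688597854659412869997314470502903038284579120849072387533163845155924927232063004354354730157322085975311485817346934161497393961629646848
Sum of its 172 digits: 803.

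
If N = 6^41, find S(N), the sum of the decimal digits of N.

6^41 = 80204967233062404407033075859456
Sum of its 32 digits: 126.

126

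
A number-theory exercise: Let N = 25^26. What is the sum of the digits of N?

25^26 = 2220446049250313080847263336181640625
Sum of its 37 digits: 130.

130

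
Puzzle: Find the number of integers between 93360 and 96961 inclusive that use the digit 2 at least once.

The integers in [93360, 96961] that use the digit 2 at least once: 93362, 93372, 93382, 93392, 93402, 93412, …, 96942, 96952.
927 qualify.

927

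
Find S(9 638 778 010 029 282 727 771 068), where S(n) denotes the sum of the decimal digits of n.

117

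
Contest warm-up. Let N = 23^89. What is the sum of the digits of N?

23^89 = 15623466681276156747178316813858274418623599893731942447455683689064702400652993188472147475623050823019362324445456491863
Sum of its 122 digits: 560.

560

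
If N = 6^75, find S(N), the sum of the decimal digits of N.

6^75 = 22979669527522769358466110762530581047876256816049606885376
Sum of its 59 digits: 288.

288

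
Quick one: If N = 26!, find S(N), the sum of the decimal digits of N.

26! = 403291461126605635584000000
Sum of its 27 digits: 81.

81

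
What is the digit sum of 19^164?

901

19^164 = 519505986227533122395248392988286500575252194082801279728692779929495781114277396136194446051622132054760018811243018942399204440572980969561737703534807394884260146537331201533499630602758070400236079600991121
Sum of its 210 digits: 901.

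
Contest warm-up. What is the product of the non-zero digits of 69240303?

3888

6×9×2×4×3×3 = 3888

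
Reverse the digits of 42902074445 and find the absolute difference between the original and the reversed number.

11544946479

Reverse of 42902074445 is 54447020924.
|42902074445 − 54447020924| = 11544946479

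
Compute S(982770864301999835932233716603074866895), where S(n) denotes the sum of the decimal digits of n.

9+8+2+7+7+0+8+6+4+3+0+1+9+9+9+8+3+5+9+3+2+2+3+3+7+1+6+6+0+3+0+7+4+8+6+6+8+9+5 = 196

196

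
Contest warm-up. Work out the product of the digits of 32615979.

3×2×6×1×5×9×7×9 = 102060

102060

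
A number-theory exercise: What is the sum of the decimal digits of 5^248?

790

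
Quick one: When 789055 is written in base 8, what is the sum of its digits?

22

789055 in base 8 is 3005077.
Digit sum: 3+0+0+5+0+7+7 = 22.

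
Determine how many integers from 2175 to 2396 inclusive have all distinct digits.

72

The integers in [2175, 2396] that have all distinct digits: 2175, 2176, 2178, 2179, 2180, 2183, …, 2395, 2396.
72 qualify.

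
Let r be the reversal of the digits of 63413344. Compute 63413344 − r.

Reverse of 63413344 is 44331436.
63413344 − 44331436 = 19081908

19081908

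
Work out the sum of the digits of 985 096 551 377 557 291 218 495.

9+8+5+0+9+6+5+5+1+3+7+7+5+5+7+2+9+1+2+1+8+4+9+5 = 123

123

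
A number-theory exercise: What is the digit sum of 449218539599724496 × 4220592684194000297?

155

449218539599724496 × 4220592684194000297 = 1895968481838910026333440077342175312
Sum of its 37 digits: 155.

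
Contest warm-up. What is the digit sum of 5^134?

5^134 = 4591774807899560578002877098524397178979162331140966880893561352650067419745028018951416015625
Sum of its 94 digits: 439.

439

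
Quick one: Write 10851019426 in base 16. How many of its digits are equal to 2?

2

10851019426 in base 16 is 286C56AA2.
The digit 2 appears 2 times.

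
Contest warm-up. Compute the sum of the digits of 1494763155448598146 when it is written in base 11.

86

1494763155448598146 in base 11 is 2A591A674290723711.
Digit sum: 2+10+5+9+1+10+6+7+4+2+9+0+7+2+3+7+1+1 = 86.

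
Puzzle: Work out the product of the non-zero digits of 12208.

32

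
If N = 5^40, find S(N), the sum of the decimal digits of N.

5^40 = 9094947017729282379150390625
Sum of its 28 digits: 130.

130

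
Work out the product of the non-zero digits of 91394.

972

9×1×3×9×4 = 972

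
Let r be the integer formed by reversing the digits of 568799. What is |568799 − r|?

Reverse of 568799 is 997865.
|568799 − 997865| = 429066

429066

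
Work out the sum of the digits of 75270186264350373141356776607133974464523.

173

7+5+2+7+0+1+8+6+2+6+4+3+5+0+3+7+3+1+4+1+3+5+6+7+7+6+6+0+7+1+3+3+9+7+4+4+6+4+5+2+3 = 173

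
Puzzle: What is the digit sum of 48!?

234

48! = 12413915592536072670862289047373375038521486354677760000000000
Sum of its 62 digits: 234.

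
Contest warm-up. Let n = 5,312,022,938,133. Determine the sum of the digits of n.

42

5+3+1+2+0+2+2+9+3+8+1+3+3 = 42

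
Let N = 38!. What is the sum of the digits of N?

108

38! = 523022617466601111760007224100074291200000000
Sum of its 45 digits: 108.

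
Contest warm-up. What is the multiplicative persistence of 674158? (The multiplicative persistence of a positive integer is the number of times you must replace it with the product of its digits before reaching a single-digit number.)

674158 → 6720 → 0 (2 steps)

2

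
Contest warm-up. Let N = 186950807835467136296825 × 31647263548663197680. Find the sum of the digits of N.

163

186950807835467136296825 × 31647263548663197680 = 5916481486204517226109065157143398131366000
Sum of its 43 digits: 163.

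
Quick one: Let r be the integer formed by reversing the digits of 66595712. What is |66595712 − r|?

44836146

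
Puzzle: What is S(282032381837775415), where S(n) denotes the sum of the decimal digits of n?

76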